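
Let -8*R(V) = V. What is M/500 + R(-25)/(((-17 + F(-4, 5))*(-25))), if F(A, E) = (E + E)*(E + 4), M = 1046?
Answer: 152591/73000 ≈ 2.0903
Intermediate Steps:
R(V) = -V/8
F(A, E) = 2*E*(4 + E) (F(A, E) = (2*E)*(4 + E) = 2*E*(4 + E))
M/500 + R(-25)/(((-17 + F(-4, 5))*(-25))) = 1046/500 + (-1/8*(-25))/(((-17 + 2*5*(4 + 5))*(-25))) = 1046*(1/500) + 25/(8*(((-17 + 2*5*9)*(-25)))) = 523/250 + 25/(8*(((-17 + 90)*(-25)))) = 523/250 + 25/(8*((73*(-25)))) = 523/250 + (25/8)/(-1825) = 523/250 + (25/8)*(-1/1825) = 523/250 - 1/584 = 152591/73000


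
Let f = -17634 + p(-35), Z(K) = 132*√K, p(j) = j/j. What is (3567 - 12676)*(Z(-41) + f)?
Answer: 160618997 - 1202388*I*√41 ≈ 1.6062e+8 - 7.699e+6*I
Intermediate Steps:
p(j) = 1
f = -17633 (f = -17634 + 1 = -17633)
(3567 - 12676)*(Z(-41) + f) = (3567 - 12676)*(132*√(-41) - 17633) = -9109*(132*(I*√41) - 17633) = -9109*(132*I*√41 - 17633) = -9109*(-17633 + 132*I*√41) = 160618997 - 1202388*I*√41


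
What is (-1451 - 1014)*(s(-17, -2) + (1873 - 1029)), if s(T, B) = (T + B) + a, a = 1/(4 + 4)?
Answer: -16271465/8 ≈ -2.0339e+6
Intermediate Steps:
a = ⅛ (a = 1/8 = ⅛ ≈ 0.12500)
s(T, B) = ⅛ + B + T (s(T, B) = (T + B) + ⅛ = (B + T) + ⅛ = ⅛ + B + T)
(-1451 - 1014)*(s(-17, -2) + (1873 - 1029)) = (-1451 - 1014)*((⅛ - 2 - 17) + (1873 - 1029)) = -2465*(-151/8 + 844) = -2465*6601/8 = -16271465/8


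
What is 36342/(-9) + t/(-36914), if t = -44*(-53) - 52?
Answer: -74530506/18457 ≈ -4038.1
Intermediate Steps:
t = 2280 (t = 2332 - 52 = 2280)
36342/(-9) + t/(-36914) = 36342/(-9) + 2280/(-36914) = 36342*(-⅑) + 2280*(-1/36914) = -4038 - 1140/18457 = -74530506/18457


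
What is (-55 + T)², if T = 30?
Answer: 625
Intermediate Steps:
(-55 + T)² = (-55 + 30)² = (-25)² = 625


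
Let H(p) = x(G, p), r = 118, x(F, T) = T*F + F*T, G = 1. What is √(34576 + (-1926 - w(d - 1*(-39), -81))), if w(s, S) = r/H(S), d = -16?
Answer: √2644709/9 ≈ 180.70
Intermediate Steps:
x(F, T) = 2*F*T (x(F, T) = F*T + F*T = 2*F*T)
H(p) = 2*p (H(p) = 2*1*p = 2*p)
w(s, S) = 59/S (w(s, S) = 118/((2*S)) = 118*(1/(2*S)) = 59/S)
√(34576 + (-1926 - w(d - 1*(-39), -81))) = √(34576 + (-1926 - 59/(-81))) = √(34576 + (-1926 - 59*(-1)/81)) = √(34576 + (-1926 - 1*(-59/81))) = √(34576 + (-1926 + 59/81)) = √(34576 - 155947/81) = √(2644709/81) = √2644709/9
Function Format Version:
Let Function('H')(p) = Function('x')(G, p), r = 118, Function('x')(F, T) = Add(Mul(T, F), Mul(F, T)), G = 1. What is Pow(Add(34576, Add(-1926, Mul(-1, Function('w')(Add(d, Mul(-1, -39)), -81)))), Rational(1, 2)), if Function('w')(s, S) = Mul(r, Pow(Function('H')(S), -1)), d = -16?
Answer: Mul(Rational(1, 9), Pow(2644709, Rational(1, 2))) ≈ 180.70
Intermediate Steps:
Function('x')(F, T) = Mul(2, F, T) (Function('x')(F, T) = Add(Mul(F, T), Mul(F, T)) = Mul(2, F, T))
Function('H')(p) = Mul(2, p) (Function('H')(p) = Mul(2, 1, p) = Mul(2, p))
Function('w')(s, S) = Mul(59, Pow(S, -1)) (Function('w')(s, S) = Mul(118, Pow(Mul(2, S), -1)) = Mul(118, Mul(Rational(1, 2), Pow(S, -1))) = Mul(59, Pow(S, -1)))
Pow(Add(34576, Add(-1926, Mul(-1, Function('w')(Add(d, Mul(-1, -39)), -81)))), Rational(1, 2)) = Pow(Add(34576, Add(-1926, Mul(-1, Mul(59, Pow(-81, -1))))), Rational(1, 2)) = Pow(Add(34576, Add(-1926, Mul(-1, Mul(59, Rational(-1, 81))))), Rational(1, 2)) = Pow(Add(34576, Add(-1926, Mul(-1, Rational(-59, 81)))), Rational(1, 2)) = Pow(Add(34576, Add(-1926, Rational(59, 81))), Rational(1, 2)) = Pow(Add(34576, Rational(-155947, 81)), Rational(1, 2)) = Pow(Rational(2644709, 81), Rational(1, 2)) = Mul(Rational(1, 9), Pow(2644709, Rational(1, 2)))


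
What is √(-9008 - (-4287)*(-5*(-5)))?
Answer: √98167 ≈ 313.32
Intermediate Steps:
√(-9008 - (-4287)*(-5*(-5))) = √(-9008 - (-4287)*25) = √(-9008 - 4287*(-25)) = √(-9008 + 107175) = √98167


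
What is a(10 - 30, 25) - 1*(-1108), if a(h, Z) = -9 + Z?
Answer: 1124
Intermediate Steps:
a(10 - 30, 25) - 1*(-1108) = (-9 + 25) - 1*(-1108) = 16 + 1108 = 1124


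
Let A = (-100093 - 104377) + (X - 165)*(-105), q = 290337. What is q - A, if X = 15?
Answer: 479057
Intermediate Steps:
A = -188720 (A = (-100093 - 104377) + (15 - 165)*(-105) = -204470 - 150*(-105) = -204470 + 15750 = -188720)
q - A = 290337 - 1*(-188720) = 290337 + 188720 = 479057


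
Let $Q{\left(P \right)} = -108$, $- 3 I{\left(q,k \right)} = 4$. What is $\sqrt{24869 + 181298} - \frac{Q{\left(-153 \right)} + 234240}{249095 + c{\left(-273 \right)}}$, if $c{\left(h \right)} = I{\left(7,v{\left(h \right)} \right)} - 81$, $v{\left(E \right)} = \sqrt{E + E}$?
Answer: $- \frac{351198}{373519} + \sqrt{206167} \approx 453.12$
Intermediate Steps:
$v{\left(E \right)} = \sqrt{2} \sqrt{E}$ ($v{\left(E \right)} = \sqrt{2 E} = \sqrt{2} \sqrt{E}$)
$I{\left(q,k \right)} = - \frac{4}{3}$ ($I{\left(q,k \right)} = \left(- \frac{1}{3}\right) 4 = - \frac{4}{3}$)
$c{\left(h \right)} = - \frac{247}{3}$ ($c{\left(h \right)} = - \frac{4}{3} - 81 = - \frac{247}{3}$)
$\sqrt{24869 + 181298} - \frac{Q{\left(-153 \right)} + 234240}{249095 + c{\left(-273 \right)}} = \sqrt{24869 + 181298} - \frac{-108 + 234240}{249095 - \frac{247}{3}} = \sqrt{206167} - \frac{234132}{\frac{747038}{3}} = \sqrt{206167} - 234132 \cdot \frac{3}{747038} = \sqrt{206167} - \frac{351198}{373519} = - \frac{351198}{373519} + \sqrt{206167}$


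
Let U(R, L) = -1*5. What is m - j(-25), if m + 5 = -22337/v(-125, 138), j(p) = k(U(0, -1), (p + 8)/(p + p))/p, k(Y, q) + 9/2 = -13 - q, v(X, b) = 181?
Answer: -14606976/113125 ≈ -129.12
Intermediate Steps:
U(R, L) = -5
k(Y, q) = -35/2 - q (k(Y, q) = -9/2 + (-13 - q) = -35/2 - q)
j(p) = (-35/2 - (8 + p)/(2*p))/p (j(p) = (-35/2 - (p + 8)/(p + p))/p = (-35/2 - (8 + p)/(2*p))/p)
m = -23242/181 (m = -5 - 22337/181 = -23242/181 ≈ -128.41)
m - j(-25) = -23242/181 - 2*(-2 - 9*(-25))/(-25)**2 = -23242/181 - 2*(-2 + 225)/625 = -23242/181 - 2*223/625 = -23242/181 - 1*446/625 = -23242/181 - 446/625 = -14606976/113125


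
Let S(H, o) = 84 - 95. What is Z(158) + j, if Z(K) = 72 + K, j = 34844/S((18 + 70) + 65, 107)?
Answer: -32314/11 ≈ -2937.6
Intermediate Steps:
S(H, o) = -11
j = -34844/11 (j = 34844/(-11) = 34844*(-1/11) = -34844/11 ≈ -3167.6)
Z(158) + j = (72 + 158) - 34844/11 = 230 - 34844/11 = -32314/11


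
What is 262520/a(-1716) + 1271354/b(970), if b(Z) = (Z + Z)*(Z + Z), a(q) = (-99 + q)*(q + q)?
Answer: 111342325579/293047068600 ≈ 0.37995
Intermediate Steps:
a(q) = 2*q*(-99 + q) (a(q) = (-99 + q)*(2*q) = 2*q*(-99 + q))
b(Z) = 4*Z**2 (b(Z) = (2*Z)*(2*Z) = 4*Z**2)
262520/a(-1716) + 1271354/b(970) = 262520/((2*(-1716)*(-99 - 1716))) + 1271354/((4*970**2)) = 262520/((2*(-1716)*(-1815))) + 1271354/((4*940900)) = 262520/6229080 + 1271354/3763600 = 262520*(1/6229080) + 1271354*(1/3763600) = 6563/155727 + 635677/1881800 = 111342325579/293047068600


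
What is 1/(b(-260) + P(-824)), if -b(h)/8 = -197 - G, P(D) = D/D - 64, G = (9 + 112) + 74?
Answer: 1/3073 ≈ 0.00032541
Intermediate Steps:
G = 195 (G = 121 + 74 = 195)
P(D) = -63 (P(D) = 1 - 64 = -63)
b(h) = 3136 (b(h) = -8*(-197 - 1*195) = -8*(-197 - 195) = -8*(-392) = 3136)
1/(b(-260) + P(-824)) = 1/(3136 - 63) = 1/3073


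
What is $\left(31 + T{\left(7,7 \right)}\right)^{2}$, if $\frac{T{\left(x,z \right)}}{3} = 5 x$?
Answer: $18496$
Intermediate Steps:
$T{\left(x,z \right)} = 15 x$ ($T{\left(x,z \right)} = 3 \cdot 5 x = 15 x$)
$\left(31 + T{\left(7,7 \right)}\right)^{2} = \left(31 + 15 \cdot 7\right)^{2} = \left(31 + 105\right)^{2} = 136^{2} = 18496$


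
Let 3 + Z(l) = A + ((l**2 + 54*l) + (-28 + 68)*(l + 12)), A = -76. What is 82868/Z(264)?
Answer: 82868/94913 ≈ 0.87309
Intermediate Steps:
Z(l) = 401 + l**2 + 94*l (Z(l) = -3 + (-76 + ((l**2 + 54*l) + (-28 + 68)*(l + 12))) = -3 + (-76 + ((l**2 + 54*l) + 40*(12 + l))) = -3 + (-76 + ((l**2 + 54*l) + (480 + 40*l))) = -3 + (-76 + (480 + l**2 + 94*l)) = -3 + (404 + l**2 + 94*l) = 401 + l**2 + 94*l)
82868/Z(264) = 82868/(401 + 264**2 + 94*264) = 82868/(401 + 69696 + 24816) = 82868/94913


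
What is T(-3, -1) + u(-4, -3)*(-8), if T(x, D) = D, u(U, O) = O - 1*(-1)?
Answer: 15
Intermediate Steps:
u(U, O) = 1 + O (u(U, O) = O + 1 = 1 + O)
T(-3, -1) + u(-4, -3)*(-8) = -1 + (1 - 3)*(-8) = -1 - 2*(-8) = -1 + 16 = 15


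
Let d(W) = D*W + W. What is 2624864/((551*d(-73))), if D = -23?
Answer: 119312/40223 ≈ 2.9663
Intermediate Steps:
d(W) = -22*W (d(W) = -23*W + W = -22*W)
2624864/((551*d(-73))) = 2624864/((551*(-22*(-73)))) = 2624864/((551*1606)) = 2624864/884906 = 2624864*(1/884906) = 119312/40223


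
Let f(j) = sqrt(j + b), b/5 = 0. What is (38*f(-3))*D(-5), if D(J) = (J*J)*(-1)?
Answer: -950*I*sqrt(3) ≈ -1645.4*I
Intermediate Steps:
b = 0 (b = 5*0 = 0)
D(J) = -J**2 (D(J) = J**2*(-1) = -J**2)
f(j) = sqrt(j) (f(j) = sqrt(j + 0) = sqrt(j))
(38*f(-3))*D(-5) = (38*sqrt(-3))*(-1*(-5)**2) = (38*(I*sqrt(3)))*(-1*25) = (38*I*sqrt(3))*(-25) = -950*I*sqrt(3)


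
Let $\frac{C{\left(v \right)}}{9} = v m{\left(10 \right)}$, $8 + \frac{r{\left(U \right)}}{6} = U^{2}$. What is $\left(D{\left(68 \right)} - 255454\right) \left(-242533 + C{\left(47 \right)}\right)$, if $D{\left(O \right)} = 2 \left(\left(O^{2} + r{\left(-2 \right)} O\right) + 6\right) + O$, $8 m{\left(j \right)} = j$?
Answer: $\frac{120706879815}{2} \approx 6.0353 \cdot 10^{10}$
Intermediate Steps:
$m{\left(j \right)} = \frac{j}{8}$
$r{\left(U \right)} = -48 + 6 U^{2}$
$D{\left(O \right)} = 12 - 47 O + 2 O^{2}$ ($D{\left(O \right)} = 2 \left(\left(O^{2} + \left(-48 + 6 \left(-2\right)^{2}\right) O\right) + 6\right) + O = 2 \left(\left(O^{2} + \left(-48 + 6 \cdot 4\right) O\right) + 6\right) + O = 2 \left(\left(O^{2} + \left(-48 + 24\right) O\right) + 6\right) + O = 2 \left(\left(O^{2} - 24 O\right) + 6\right) + O = 2 \left(6 + O^{2} - 24 O\right) + O = \left(12 - 48 O + 2 O^{2}\right) + O = 12 - 47 O + 2 O^{2}$)
$C{\left(v \right)} = \frac{45 v}{4}$ ($C{\left(v \right)} = 9 v \frac{1}{8} \cdot 10 = 9 v \frac{5}{4} = 9 \frac{5 v}{4} = \frac{45 v}{4}$)
$\left(D{\left(68 \right)} - 255454\right) \left(-242533 + C{\left(47 \right)}\right) = \left(\left(12 - 3196 + 2 \cdot 68^{2}\right) - 255454\right) \left(-242533 + \frac{45}{4} \cdot 47\right) = \left(\left(12 - 3196 + 2 \cdot 4624\right) - 255454\right) \left(-242533 + \frac{2115}{4}\right) = \left(\left(12 - 3196 + 9248\right) - 255454\right) \left(- \frac{968017}{4}\right) = \left(6064 - 255454\right) \left(- \frac{968017}{4}\right) = \left(-249390\right) \left(- \frac{968017}{4}\right) = \frac{120706879815}{2}$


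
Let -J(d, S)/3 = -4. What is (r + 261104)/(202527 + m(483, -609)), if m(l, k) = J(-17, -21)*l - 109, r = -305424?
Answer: -22160/104107 ≈ -0.21286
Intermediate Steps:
J(d, S) = 12 (J(d, S) = -3*(-4) = 12)
m(l, k) = -109 + 12*l (m(l, k) = 12*l - 109 = -109 + 12*l)
(r + 261104)/(202527 + m(483, -609)) = (-305424 + 261104)/(202527 + (-109 + 12*483)) = -44320/(202527 + (-109 + 5796)) = -44320/(202527 + 5687) = -44320/208214 = -44320*1/208214 = -22160/104107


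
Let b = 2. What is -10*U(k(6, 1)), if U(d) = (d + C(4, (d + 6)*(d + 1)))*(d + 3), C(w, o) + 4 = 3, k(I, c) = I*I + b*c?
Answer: -15170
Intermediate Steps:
k(I, c) = I² + 2*c (k(I, c) = I*I + 2*c = I² + 2*c)
C(w, o) = -1 (C(w, o) = -4 + 3 = -1)
U(d) = (-1 + d)*(3 + d) (U(d) = (d - 1)*(d + 3) = (-1 + d)*(3 + d))
-10*U(k(6, 1)) = -10*(-3 + (6² + 2*1)² + 2*(6² + 2*1)) = -10*(-3 + (36 + 2)² + 2*(36 + 2)) = -10*(-3 + 38² + 2*38) = -10*(-3 + 1444 + 76) = -10*1517 = -15170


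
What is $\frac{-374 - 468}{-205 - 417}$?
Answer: $\frac{421}{311} \approx 1.3537$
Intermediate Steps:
$\frac{-374 - 468}{-205 - 417} = - \frac{842}{-622} = \left(-842\right) \left(- \frac{1}{622}\right) = \frac{421}{311}$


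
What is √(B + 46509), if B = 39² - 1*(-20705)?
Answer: √68735 ≈ 262.17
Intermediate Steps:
B = 22226 (B = 1521 + 20705 = 22226)
√(B + 46509) = √(22226 + 46509) = √68735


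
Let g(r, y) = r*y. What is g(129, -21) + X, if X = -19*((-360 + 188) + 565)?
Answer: -10176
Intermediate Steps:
X = -7467 (X = -19*(-172 + 565) = -19*393 = -7467)
g(129, -21) + X = 129*(-21) - 7467 = -2709 - 7467 = -10176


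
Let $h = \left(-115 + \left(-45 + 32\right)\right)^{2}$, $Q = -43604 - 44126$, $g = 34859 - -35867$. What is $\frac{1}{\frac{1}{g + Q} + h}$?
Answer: $\frac{17004}{278593535} \approx 6.1035 \cdot 10^{-5}$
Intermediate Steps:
$g = 70726$ ($g = 34859 + 35867 = 70726$)
$Q = -87730$
$h = 16384$ ($h = \left(-115 - 13\right)^{2} = \left(-128\right)^{2} = 16384$)
$\frac{1}{\frac{1}{g + Q} + h} = \frac{1}{\frac{1}{70726 - 87730} + 16384} = \frac{1}{\frac{1}{-17004} + 16384} = \frac{1}{- \frac{1}{17004} + 16384} = \frac{1}{\frac{278593535}{17004}} = \frac{17004}{278593535}$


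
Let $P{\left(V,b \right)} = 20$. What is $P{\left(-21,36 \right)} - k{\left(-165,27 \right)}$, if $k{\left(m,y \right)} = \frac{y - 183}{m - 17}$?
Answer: $\frac{134}{7} \approx 19.143$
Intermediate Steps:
$k{\left(m,y \right)} = \frac{-183 + y}{-17 + m}$
$P{\left(-21,36 \right)} - k{\left(-165,27 \right)} = 20 - \frac{-183 + 27}{-17 - 165} = 20 - \frac{1}{-182} \left(-156\right) = 20 - \left(- \frac{1}{182}\right) \left(-156\right) = 20 - \frac{6}{7} = \frac{134}{7}$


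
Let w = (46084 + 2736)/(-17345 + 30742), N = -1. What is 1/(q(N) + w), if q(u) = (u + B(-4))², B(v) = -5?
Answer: 13397/531112 ≈ 0.025224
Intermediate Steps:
w = 48820/13397 ≈ 3.6441
q(u) = (-5 + u)² (q(u) = (u - 5)² = (-5 + u)²)
1/(q(N) + w) = 1/((-5 - 1)² + 48820/13397) = 1/((-6)² + 48820/13397) = 1/(36 + 48820/13397) = 1/(531112/13397) = 13397/531112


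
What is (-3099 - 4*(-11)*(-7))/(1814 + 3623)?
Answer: -3407/5437 ≈ -0.62663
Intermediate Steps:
(-3099 - 4*(-11)*(-7))/(1814 + 3623) = (-3099 + 44*(-7))/5437 = (-3099 - 308)*(1/5437) = -3407*1/5437 = -3407/5437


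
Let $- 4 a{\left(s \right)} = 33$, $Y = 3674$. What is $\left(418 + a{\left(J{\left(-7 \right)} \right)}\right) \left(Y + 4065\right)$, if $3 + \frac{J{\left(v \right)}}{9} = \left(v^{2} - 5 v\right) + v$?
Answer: $\frac{12684221}{4} \approx 3.1711 \cdot 10^{6}$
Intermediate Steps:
$J{\left(v \right)} = -27 - 36 v + 9 v^{2}$ ($J{\left(v \right)} = -27 + 9 \left(\left(v^{2} - 5 v\right) + v\right) = -27 + 9 \left(v^{2} - 4 v\right) = -27 + \left(- 36 v + 9 v^{2}\right) = -27 - 36 v + 9 v^{2}$)
$a{\left(s \right)} = - \frac{33}{4}$ ($a{\left(s \right)} = \left(- \frac{1}{4}\right) 33 = - \frac{33}{4}$)
$\left(418 + a{\left(J{\left(-7 \right)} \right)}\right) \left(Y + 4065\right) = \left(418 - \frac{33}{4}\right) \left(3674 + 4065\right) = \frac{1639}{4} \cdot 7739 = \frac{12684221}{4}$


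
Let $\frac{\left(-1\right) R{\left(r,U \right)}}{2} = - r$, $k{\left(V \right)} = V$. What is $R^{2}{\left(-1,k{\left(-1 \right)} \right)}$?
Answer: $4$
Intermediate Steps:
$R{\left(r,U \right)} = 2 r$ ($R{\left(r,U \right)} = - 2 \left(- r\right) = 2 r$)
$R^{2}{\left(-1,k{\left(-1 \right)} \right)} = \left(2 \left(-1\right)\right)^{2} = \left(-2\right)^{2} = 4$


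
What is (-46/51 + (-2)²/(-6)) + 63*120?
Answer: 385480/51 ≈ 7558.4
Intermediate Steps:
(-46/51 + (-2)²/(-6)) + 63*120 = (-46*1/51 + 4*(-⅙)) + 7560 = (-46/51 - ⅔) + 7560 = -80/51 + 7560 = 385480/51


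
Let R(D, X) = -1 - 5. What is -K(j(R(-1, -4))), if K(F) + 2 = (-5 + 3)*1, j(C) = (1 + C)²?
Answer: 4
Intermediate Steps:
R(D, X) = -6
K(F) = -4 (K(F) = -2 + (-5 + 3)*1 = -2 - 2*1 = -2 - 2 = -4)
-K(j(R(-1, -4))) = -1*(-4) = 4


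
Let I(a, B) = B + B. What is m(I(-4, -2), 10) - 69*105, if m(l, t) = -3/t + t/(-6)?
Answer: -217409/30 ≈ -7247.0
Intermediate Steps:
I(a, B) = 2*B
m(l, t) = -3/t - t/6 (m(l, t) = -3/t + t*(-⅙) = -3/t - t/6)
m(I(-4, -2), 10) - 69*105 = (-3/10 - ⅙*10) - 69*105 = (-3*⅒ - 5/3) - 7245 = (-3/10 - 5/3) - 7245 = -59/30 - 7245 = -217409/30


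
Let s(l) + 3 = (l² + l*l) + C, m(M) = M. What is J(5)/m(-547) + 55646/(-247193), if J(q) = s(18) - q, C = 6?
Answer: -190125040/135214571 ≈ -1.4061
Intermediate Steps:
s(l) = 3 + 2*l² (s(l) = -3 + ((l² + l*l) + 6) = -3 + ((l² + l²) + 6) = -3 + (2*l² + 6) = -3 + (6 + 2*l²) = 3 + 2*l²)
J(q) = 651 - q (J(q) = (3 + 2*18²) - q = (3 + 2*324) - q = (3 + 648) - q = 651 - q)
J(5)/m(-547) + 55646/(-247193) = (651 - 1*5)/(-547) + 55646/(-247193) = (651 - 5)*(-1/547) + 55646*(-1/247193) = 646*(-1/547) - 55646/247193 = -646/547 - 55646/247193 = -190125040/135214571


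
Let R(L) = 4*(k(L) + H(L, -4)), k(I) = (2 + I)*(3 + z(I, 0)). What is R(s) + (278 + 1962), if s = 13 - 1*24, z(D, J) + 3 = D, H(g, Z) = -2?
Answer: 2628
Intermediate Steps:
z(D, J) = -3 + D
s = -11 (s = 13 - 24 = -11)
k(I) = I*(2 + I) (k(I) = (2 + I)*(3 + (-3 + I)) = (2 + I)*I = I*(2 + I))
R(L) = -8 + 4*L*(2 + L) (R(L) = 4*(L*(2 + L) - 2) = 4*(-2 + L*(2 + L)) = -8 + 4*L*(2 + L))
R(s) + (278 + 1962) = (-8 + 4*(-11)² + 8*(-11)) + (278 + 1962) = (-8 + 4*121 - 88) + 2240 = (-8 + 484 - 88) + 2240 = 388 + 2240 = 2628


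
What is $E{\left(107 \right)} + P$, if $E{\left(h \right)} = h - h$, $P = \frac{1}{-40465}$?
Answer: $- \frac{1}{40465} \approx -2.4713 \cdot 10^{-5}$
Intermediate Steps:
$P = - \frac{1}{40465} \approx -2.4713 \cdot 10^{-5}$
$E{\left(h \right)} = 0$
$E{\left(107 \right)} + P = 0 - \frac{1}{40465} = - \frac{1}{40465}$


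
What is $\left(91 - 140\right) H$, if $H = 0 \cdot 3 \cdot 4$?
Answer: $0$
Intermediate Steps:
$H = 0$ ($H = 0 \cdot 4 = 0$)
$\left(91 - 140\right) H = \left(91 - 140\right) 0 = \left(-49\right) 0 = 0$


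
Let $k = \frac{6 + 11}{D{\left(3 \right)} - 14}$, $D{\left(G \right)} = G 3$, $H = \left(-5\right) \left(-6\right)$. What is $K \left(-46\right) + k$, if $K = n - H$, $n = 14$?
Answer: $\frac{3663}{5} \approx 732.6$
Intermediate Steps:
$H = 30$
$D{\left(G \right)} = 3 G$
$k = - \frac{17}{5}$ ($k = \frac{6 + 11}{3 \cdot 3 - 14} = \frac{17}{9 - 14} = \frac{17}{-5} = 17 \left(- \frac{1}{5}\right) = - \frac{17}{5} \approx -3.4$)
$K = -16$ ($K = 14 - 30 = -16$)
$K \left(-46\right) + k = \left(-16\right) \left(-46\right) - \frac{17}{5} = 736 - \frac{17}{5} = \frac{3663}{5}$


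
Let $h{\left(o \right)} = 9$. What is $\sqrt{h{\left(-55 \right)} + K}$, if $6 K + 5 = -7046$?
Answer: $\frac{i \sqrt{41982}}{6} \approx 34.149 i$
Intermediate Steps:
$K = - \frac{7051}{6}$ ($K = - \frac{5}{6} + \frac{1}{6} \left(-7046\right) = - \frac{5}{6} - \frac{3523}{3} = - \frac{7051}{6} \approx -1175.2$)
$\sqrt{h{\left(-55 \right)} + K} = \sqrt{9 - \frac{7051}{6}} = \sqrt{- \frac{6997}{6}} = \frac{i \sqrt{41982}}{6}$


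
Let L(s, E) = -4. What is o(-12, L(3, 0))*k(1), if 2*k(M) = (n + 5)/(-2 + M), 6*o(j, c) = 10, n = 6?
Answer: -55/6 ≈ -9.1667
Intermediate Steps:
o(j, c) = 5/3 (o(j, c) = (⅙)*10 = 5/3)
k(M) = 11/(2*(-2 + M)) (k(M) = ((6 + 5)/(-2 + M))/2 = (11/(-2 + M))/2 = 11/(2*(-2 + M)))
o(-12, L(3, 0))*k(1) = 5*(11/(2*(-2 + 1)))/3 = 5*((11/2)/(-1))/3 = 5*((11/2)*(-1))/3 = (5/3)*(-11/2) = -55/6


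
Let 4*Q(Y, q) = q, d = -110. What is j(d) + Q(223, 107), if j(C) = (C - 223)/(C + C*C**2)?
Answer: 71215051/2662220 ≈ 26.750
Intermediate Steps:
Q(Y, q) = q/4
j(C) = (-223 + C)/(C + C**3)
j(d) + Q(223, 107) = (-223 - 110)/(-110 + (-110)**3) + (1/4)*107 = -333/(-110 - 1331000) + 107/4 = -333/(-1331110) + 107/4 = -1/1331110*(-333) + 107/4 = 333/1331110 + 107/4 = 71215051/2662220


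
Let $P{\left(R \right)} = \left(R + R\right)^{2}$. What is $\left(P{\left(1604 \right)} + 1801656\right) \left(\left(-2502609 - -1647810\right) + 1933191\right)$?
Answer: $13040908184640$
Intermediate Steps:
$P{\left(R \right)} = 4 R^{2}$ ($P{\left(R \right)} = \left(2 R\right)^{2} = 4 R^{2}$)
$\left(P{\left(1604 \right)} + 1801656\right) \left(\left(-2502609 - -1647810\right) + 1933191\right) = \left(4 \cdot 1604^{2} + 1801656\right) \left(\left(-2502609 - -1647810\right) + 1933191\right) = \left(4 \cdot 2572816 + 1801656\right) \left(\left(-2502609 + 1647810\right) + 1933191\right) = \left(10291264 + 1801656\right) \left(-854799 + 1933191\right) = 12092920 \cdot 1078392 = 13040908184640$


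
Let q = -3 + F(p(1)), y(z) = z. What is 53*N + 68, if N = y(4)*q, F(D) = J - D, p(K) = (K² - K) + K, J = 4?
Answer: 68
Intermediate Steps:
p(K) = K²
F(D) = 4 - D
q = 0 (q = -3 + (4 - 1*1²) = -3 + (4 - 1*1) = -3 + (4 - 1) = -3 + 3 = 0)
N = 0 (N = 4*0 = 0)
53*N + 68 = 53*0 + 68 = 0 + 68 = 68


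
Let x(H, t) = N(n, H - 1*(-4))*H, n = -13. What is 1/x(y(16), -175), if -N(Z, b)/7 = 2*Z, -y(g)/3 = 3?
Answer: -1/1638 ≈ -0.00061050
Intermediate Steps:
y(g) = -9 (y(g) = -3*3 = -9)
N(Z, b) = -14*Z
x(H, t) = 182*H (x(H, t) = (-14*(-13))*H = 182*H)
1/x(y(16), -175) = 1/(182*(-9)) = 1/(-1638) = -1/1638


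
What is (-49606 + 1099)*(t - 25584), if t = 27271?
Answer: -81831309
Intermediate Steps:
(-49606 + 1099)*(t - 25584) = (-49606 + 1099)*(27271 - 25584) = -48507*1687 = -81831309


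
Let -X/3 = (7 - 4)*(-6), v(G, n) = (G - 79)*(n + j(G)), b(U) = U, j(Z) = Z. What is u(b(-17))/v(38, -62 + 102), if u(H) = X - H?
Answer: -71/3198 ≈ -0.022201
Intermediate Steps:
v(G, n) = (-79 + G)*(G + n) (v(G, n) = (G - 79)*(n + G) = (-79 + G)*(G + n))
X = 54 (X = -3*(7 - 4)*(-6) = -9*(-6) = -3*(-18) = 54)
u(H) = 54 - H
u(b(-17))/v(38, -62 + 102) = (54 - 1*(-17))/(38² - 79*38 - 79*(-62 + 102) + 38*(-62 + 102)) = (54 + 17)/(1444 - 3002 - 79*40 + 38*40) = 71/(1444 - 3002 - 3160 + 1520) = 71/(-3198) = 71*(-1/3198) = -71/3198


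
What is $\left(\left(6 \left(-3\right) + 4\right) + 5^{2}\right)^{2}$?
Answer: $121$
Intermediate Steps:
$\left(\left(6 \left(-3\right) + 4\right) + 5^{2}\right)^{2} = \left(\left(-18 + 4\right) + 25\right)^{2} = \left(-14 + 25\right)^{2} = 11^{2} = 121$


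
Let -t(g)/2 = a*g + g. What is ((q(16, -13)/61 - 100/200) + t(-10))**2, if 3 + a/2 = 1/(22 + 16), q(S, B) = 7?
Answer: 53016444009/5373124 ≈ 9867.0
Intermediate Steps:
a = -113/19 (a = -6 + 2/(22 + 16) = -6 + 2/38 = -6 + 2*(1/38) = -6 + 1/19 = -113/19 ≈ -5.9474)
t(g) = 188*g/19 (t(g) = -2*(-113*g/19 + g) = -(-188)*g/19 = 188*g/19)
((q(16, -13)/61 - 100/200) + t(-10))**2 = ((7/61 - 100/200) + (188/19)*(-10))**2 = ((7*(1/61) - 100*1/200) - 1880/19)**2 = ((7/61 - 1/2) - 1880/19)**2 = (-47/122 - 1880/19)**2 = (-230253/2318)**2 = 53016444009/5373124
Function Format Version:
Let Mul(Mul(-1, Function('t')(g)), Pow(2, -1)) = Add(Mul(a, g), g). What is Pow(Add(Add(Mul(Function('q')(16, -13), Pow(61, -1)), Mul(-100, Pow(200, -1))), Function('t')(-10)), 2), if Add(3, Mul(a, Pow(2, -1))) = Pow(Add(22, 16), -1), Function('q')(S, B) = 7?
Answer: Rational(53016444009, 5373124) ≈ 9867.0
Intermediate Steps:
a = Rational(-113, 19) (a = Add(-6, Mul(2, Pow(Add(22, 16), -1))) = Add(-6, Mul(2, Pow(38, -1))) = Add(-6, Mul(2, Rational(1, 38))) = Add(-6, Rational(1, 19)) = Rational(-113, 19) ≈ -5.9474)
Function('t')(g) = Mul(Rational(188, 19), g) (Function('t')(g) = Mul(-2, Add(Mul(Rational(-113, 19), g), g)) = Mul(-2, Mul(Rational(-94, 19), g)) = Mul(Rational(188, 19), g))
Pow(Add(Add(Mul(Function('q')(16, -13), Pow(61, -1)), Mul(-100, Pow(200, -1))), Function('t')(-10)), 2) = Pow(Add(Add(Mul(7, Pow(61, -1)), Mul(-100, Pow(200, -1))), Mul(Rational(188, 19), -10)), 2) = Pow(Add(Add(Mul(7, Rational(1, 61)), Mul(-100, Rational(1, 200))), Rational(-1880, 19)), 2) = Pow(Add(Add(Rational(7, 61), Rational(-1, 2)), Rational(-1880, 19)), 2) = Pow(Add(Rational(-47, 122), Rational(-1880, 19)), 2) = Pow(Rational(-230253, 2318), 2) = Rational(53016444009, 5373124)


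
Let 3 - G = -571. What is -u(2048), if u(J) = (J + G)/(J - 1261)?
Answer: -2622/787 ≈ -3.3316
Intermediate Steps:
G = 574 (G = 3 - 1*(-571) = 3 + 571 = 574)
u(J) = (574 + J)/(-1261 + J) (u(J) = (J + 574)/(J - 1261) = (574 + J)/(-1261 + J))
-u(2048) = -(574 + 2048)/(-1261 + 2048) = -2622/787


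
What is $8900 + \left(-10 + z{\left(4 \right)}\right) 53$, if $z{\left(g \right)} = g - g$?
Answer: $8370$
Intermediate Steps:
$z{\left(g \right)} = 0$
$8900 + \left(-10 + z{\left(4 \right)}\right) 53 = 8900 + \left(-10 + 0\right) 53 = 8900 - 530 = 8370$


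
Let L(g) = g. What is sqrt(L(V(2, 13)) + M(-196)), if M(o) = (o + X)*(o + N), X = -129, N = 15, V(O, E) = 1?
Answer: sqrt(58826) ≈ 242.54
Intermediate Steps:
M(o) = (-129 + o)*(15 + o) (M(o) = (o - 129)*(o + 15) = (-129 + o)*(15 + o))
sqrt(L(V(2, 13)) + M(-196)) = sqrt(1 + (-1935 + (-196)**2 - 114*(-196))) = sqrt(1 + (-1935 + 38416 + 22344)) = sqrt(1 + 58825) = sqrt(58826)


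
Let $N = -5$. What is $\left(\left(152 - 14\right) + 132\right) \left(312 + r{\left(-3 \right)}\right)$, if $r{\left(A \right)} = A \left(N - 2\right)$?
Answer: $89910$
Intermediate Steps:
$r{\left(A \right)} = - 7 A$ ($r{\left(A \right)} = A \left(-5 - 2\right) = A \left(-7\right) = - 7 A$)
$\left(\left(152 - 14\right) + 132\right) \left(312 + r{\left(-3 \right)}\right) = \left(\left(152 - 14\right) + 132\right) \left(312 - -21\right) = \left(\left(152 - 14\right) + 132\right) \left(312 + 21\right) = \left(138 + 132\right) 333 = 270 \cdot 333 = 89910$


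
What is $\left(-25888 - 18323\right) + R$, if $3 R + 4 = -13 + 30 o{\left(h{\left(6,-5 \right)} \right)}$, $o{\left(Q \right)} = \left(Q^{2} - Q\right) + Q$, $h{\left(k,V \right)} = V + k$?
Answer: $- \frac{132620}{3} \approx -44207.0$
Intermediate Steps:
$o{\left(Q \right)} = Q^{2}$
$R = \frac{13}{3}$ ($R = - \frac{4}{3} + \frac{-13 + 30 \left(-5 + 6\right)^{2}}{3} = - \frac{4}{3} + \frac{-13 + 30 \cdot 1^{2}}{3} = - \frac{4}{3} + \frac{-13 + 30 \cdot 1}{3} = - \frac{4}{3} + \frac{-13 + 30}{3} = - \frac{4}{3} + \frac{1}{3} \cdot 17 = - \frac{4}{3} + \frac{17}{3} = \frac{13}{3} \approx 4.3333$)
$\left(-25888 - 18323\right) + R = \left(-25888 - 18323\right) + \frac{13}{3} = -44211 + \frac{13}{3} = - \frac{132620}{3}$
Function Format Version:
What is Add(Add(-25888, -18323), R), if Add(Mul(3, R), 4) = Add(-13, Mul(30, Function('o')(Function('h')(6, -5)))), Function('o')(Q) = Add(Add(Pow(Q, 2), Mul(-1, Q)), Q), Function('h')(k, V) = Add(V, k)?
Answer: Rational(-132620, 3) ≈ -44207.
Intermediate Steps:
Function('o')(Q) = Pow(Q, 2)
R = Rational(13, 3) (R = Add(Rational(-4, 3), Mul(Rational(1, 3), Add(-13, Mul(30, Pow(Add(-5, 6), 2))))) = Add(Rational(-4, 3), Mul(Rational(1, 3), Add(-13, Mul(30, Pow(1, 2))))) = Add(Rational(-4, 3), Mul(Rational(1, 3), Add(-13, Mul(30, 1)))) = Add(Rational(-4, 3), Mul(Rational(1, 3), Add(-13, 30))) = Add(Rational(-4, 3), Mul(Rational(1, 3), 17)) = Add(Rational(-4, 3), Rational(17, 3)) = Rational(13, 3) ≈ 4.3333)
Add(Add(-25888, -18323), R) = Add(Add(-25888, -18323), Rational(13, 3)) = Add(-44211, Rational(13, 3)) = Rational(-132620, 3)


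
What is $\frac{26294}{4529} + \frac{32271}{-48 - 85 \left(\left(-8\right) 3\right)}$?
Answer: $\frac{66177669}{3007256} \approx 22.006$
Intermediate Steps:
$\frac{26294}{4529} + \frac{32271}{-48 - 85 \left(\left(-8\right) 3\right)} = 26294 \cdot \frac{1}{4529} + \frac{32271}{-48 - -2040} = \frac{26294}{4529} + \frac{32271}{-48 + 2040} = \frac{26294}{4529} + \frac{32271}{1992} = \frac{26294}{4529} + 32271 \cdot \frac{1}{1992} = \frac{26294}{4529} + \frac{10757}{664} = \frac{66177669}{3007256}$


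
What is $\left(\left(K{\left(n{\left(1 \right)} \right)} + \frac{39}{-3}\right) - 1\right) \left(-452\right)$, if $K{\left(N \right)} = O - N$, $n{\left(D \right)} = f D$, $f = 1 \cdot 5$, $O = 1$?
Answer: $8136$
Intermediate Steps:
$f = 5$
$n{\left(D \right)} = 5 D$
$K{\left(N \right)} = 1 - N$
$\left(\left(K{\left(n{\left(1 \right)} \right)} + \frac{39}{-3}\right) - 1\right) \left(-452\right) = \left(\left(\left(1 - 5 \cdot 1\right) + \frac{39}{-3}\right) - 1\right) \left(-452\right) = \left(\left(\left(1 - 5\right) + 39 \left(- \frac{1}{3}\right)\right) - 1\right) \left(-452\right) = \left(\left(\left(1 - 5\right) - 13\right) - 1\right) \left(-452\right) = \left(\left(-4 - 13\right) - 1\right) \left(-452\right) = \left(-17 - 1\right) \left(-452\right) = \left(-18\right) \left(-452\right) = 8136$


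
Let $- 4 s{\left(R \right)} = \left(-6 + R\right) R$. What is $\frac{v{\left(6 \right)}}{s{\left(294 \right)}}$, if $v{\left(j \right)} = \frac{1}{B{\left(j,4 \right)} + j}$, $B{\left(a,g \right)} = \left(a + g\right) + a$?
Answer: $- \frac{1}{465696} \approx -2.1473 \cdot 10^{-6}$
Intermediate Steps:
$B{\left(a,g \right)} = g + 2 a$
$v{\left(j \right)} = \frac{1}{4 + 3 j}$ ($v{\left(j \right)} = \frac{1}{\left(4 + 2 j\right) + j} = \frac{1}{4 + 3 j}$)
$s{\left(R \right)} = - \frac{R \left(-6 + R\right)}{4}$ ($s{\left(R \right)} = - \frac{\left(-6 + R\right) R}{4} = - \frac{R \left(-6 + R\right)}{4}$)
$\frac{v{\left(6 \right)}}{s{\left(294 \right)}} = \frac{1}{\left(4 + 3 \cdot 6\right) \frac{1}{4} \cdot 294 \left(6 - 294\right)} = \frac{1}{\left(4 + 18\right) \frac{1}{4} \cdot 294 \left(6 - 294\right)} = \frac{1}{22 \cdot \frac{1}{4} \cdot 294 \left(-288\right)} = \frac{1}{22 \left(-21168\right)} = \frac{1}{22} \left(- \frac{1}{21168}\right) = - \frac{1}{465696}$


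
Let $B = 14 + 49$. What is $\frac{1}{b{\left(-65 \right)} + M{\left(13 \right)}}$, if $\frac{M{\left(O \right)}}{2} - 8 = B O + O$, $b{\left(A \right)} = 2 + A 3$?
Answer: $\frac{1}{1487} \approx 0.00067249$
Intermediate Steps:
$b{\left(A \right)} = 2 + 3 A$
$B = 63$
$M{\left(O \right)} = 16 + 128 O$ ($M{\left(O \right)} = 16 + 2 \left(63 O + O\right) = 16 + 2 \cdot 64 O = 16 + 128 O$)
$\frac{1}{b{\left(-65 \right)} + M{\left(13 \right)}} = \frac{1}{\left(2 + 3 \left(-65\right)\right) + \left(16 + 128 \cdot 13\right)} = \frac{1}{\left(2 - 195\right) + \left(16 + 1664\right)} = \frac{1}{-193 + 1680} = \frac{1}{1487}$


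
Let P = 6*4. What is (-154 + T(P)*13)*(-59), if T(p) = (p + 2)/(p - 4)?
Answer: 80889/10 ≈ 8088.9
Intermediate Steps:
P = 24
T(p) = (2 + p)/(-4 + p)
(-154 + T(P)*13)*(-59) = (-154 + ((2 + 24)/(-4 + 24))*13)*(-59) = (-154 + (26/20)*13)*(-59) = (-154 + ((1/20)*26)*13)*(-59) = (-154 + (13/10)*13)*(-59) = (-154 + 169/10)*(-59) = -1371/10*(-59) = 80889/10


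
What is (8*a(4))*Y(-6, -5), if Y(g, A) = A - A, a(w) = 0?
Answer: 0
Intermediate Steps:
Y(g, A) = 0
(8*a(4))*Y(-6, -5) = (8*0)*0 = 0*0 = 0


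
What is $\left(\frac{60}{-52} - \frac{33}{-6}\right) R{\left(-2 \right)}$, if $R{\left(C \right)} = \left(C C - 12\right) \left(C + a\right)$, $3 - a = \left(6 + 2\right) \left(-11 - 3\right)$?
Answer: $- \frac{51076}{13} \approx -3928.9$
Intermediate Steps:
$a = 115$ ($a = 3 - \left(6 + 2\right) \left(-11 - 3\right) = 3 - 8 \left(-14\right) = 3 - -112 = 3 + 112 = 115$)
$R{\left(C \right)} = \left(-12 + C^{2}\right) \left(115 + C\right)$ ($R{\left(C \right)} = \left(C C - 12\right) \left(C + 115\right) = \left(C^{2} - 12\right) \left(115 + C\right) = \left(-12 + C^{2}\right) \left(115 + C\right)$)
$\left(\frac{60}{-52} - \frac{33}{-6}\right) R{\left(-2 \right)} = \left(\frac{60}{-52} - \frac{33}{-6}\right) \left(-1380 + \left(-2\right)^{3} - -24 + 115 \left(-2\right)^{2}\right) = \left(60 \left(- \frac{1}{52}\right) - - \frac{11}{2}\right) \left(-1380 - 8 + 24 + 115 \cdot 4\right) = \left(- \frac{15}{13} + \frac{11}{2}\right) \left(-1380 - 8 + 24 + 460\right) = \frac{113}{26} \left(-904\right) = - \frac{51076}{13}$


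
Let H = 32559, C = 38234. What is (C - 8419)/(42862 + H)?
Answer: 29815/75421 ≈ 0.39531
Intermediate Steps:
(C - 8419)/(42862 + H) = (38234 - 8419)/(42862 + 32559) = 29815/75421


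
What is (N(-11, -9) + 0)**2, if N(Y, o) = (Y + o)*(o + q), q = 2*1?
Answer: 19600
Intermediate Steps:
q = 2
N(Y, o) = (2 + o)*(Y + o) (N(Y, o) = (Y + o)*(o + 2) = (Y + o)*(2 + o) = (2 + o)*(Y + o))
(N(-11, -9) + 0)**2 = (((-9)**2 + 2*(-11) + 2*(-9) - 11*(-9)) + 0)**2 = ((81 - 22 - 18 + 99) + 0)**2 = (140 + 0)**2 = 140**2 = 19600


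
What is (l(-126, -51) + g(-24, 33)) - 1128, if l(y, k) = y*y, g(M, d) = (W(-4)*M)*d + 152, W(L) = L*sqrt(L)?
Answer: 14900 + 6336*I ≈ 14900.0 + 6336.0*I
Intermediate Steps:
W(L) = L**(3/2)
g(M, d) = 152 - 8*I*M*d (g(M, d) = ((-4)**(3/2)*M)*d + 152 = ((-8*I)*M)*d + 152 = (-8*I*M)*d + 152 = -8*I*M*d + 152 = 152 - 8*I*M*d)
l(y, k) = y**2
(l(-126, -51) + g(-24, 33)) - 1128 = ((-126)**2 + (152 - 8*I*(-24)*33)) - 1128 = (15876 + (152 + 6336*I)) - 1128 = (16028 + 6336*I) - 1128 = 14900 + 6336*I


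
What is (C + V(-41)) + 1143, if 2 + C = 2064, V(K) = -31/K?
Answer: 131436/41 ≈ 3205.8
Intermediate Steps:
C = 2062 (C = -2 + 2064 = 2062)
(C + V(-41)) + 1143 = (2062 - 31/(-41)) + 1143 = (2062 - 31*(-1/41)) + 1143 = (2062 + 31/41) + 1143 = 84573/41 + 1143 = 131436/41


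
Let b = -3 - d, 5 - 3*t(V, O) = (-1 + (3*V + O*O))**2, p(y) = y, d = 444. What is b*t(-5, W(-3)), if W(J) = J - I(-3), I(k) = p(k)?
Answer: 37399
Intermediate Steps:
I(k) = k
W(J) = 3 + J (W(J) = J - 1*(-3) = J + 3 = 3 + J)
t(V, O) = 5/3 - (-1 + O**2 + 3*V)**2/3 (t(V, O) = 5/3 - (-1 + (3*V + O*O))**2/3 = 5/3 - (-1 + (3*V + O**2))**2/3 = 5/3 - (-1 + (O**2 + 3*V))**2/3 = 5/3 - (-1 + O**2 + 3*V)**2/3)
b = -447 (b = -3 - 1*444 = -3 - 444 = -447)
b*t(-5, W(-3)) = -447*(5/3 - (-1 + (3 - 3)**2 + 3*(-5))**2/3) = -447*(5/3 - (-1 + 0**2 - 15)**2/3) = -447*(5/3 - (-1 + 0 - 15)**2/3) = -447*(5/3 - 1/3*(-16)**2) = -447*(5/3 - 1/3*256) = -447*(5/3 - 256/3) = -447*(-251/3) = 37399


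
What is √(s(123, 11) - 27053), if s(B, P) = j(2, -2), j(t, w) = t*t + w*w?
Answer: 3*I*√3005 ≈ 164.45*I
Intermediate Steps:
j(t, w) = t² + w²
s(B, P) = 8 (s(B, P) = 2² + (-2)² = 4 + 4 = 8)
√(s(123, 11) - 27053) = √(8 - 27053) = √(-27045) = 3*I*√3005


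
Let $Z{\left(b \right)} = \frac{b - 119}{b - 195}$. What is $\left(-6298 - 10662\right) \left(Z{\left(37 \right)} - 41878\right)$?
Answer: $\frac{56109124160}{79} \approx 7.1024 \cdot 10^{8}$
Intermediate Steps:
$Z{\left(b \right)} = \frac{-119 + b}{-195 + b}$
$\left(-6298 - 10662\right) \left(Z{\left(37 \right)} - 41878\right) = \left(-6298 - 10662\right) \left(\frac{-119 + 37}{-195 + 37} - 41878\right) = - 16960 \left(\frac{1}{-158} \left(-82\right) - 41878\right) = - 16960 \left(\left(- \frac{1}{158}\right) \left(-82\right) - 41878\right) = - 16960 \left(\frac{41}{79} - 41878\right) = \left(-16960\right) \left(- \frac{3308321}{79}\right) = \frac{56109124160}{79}$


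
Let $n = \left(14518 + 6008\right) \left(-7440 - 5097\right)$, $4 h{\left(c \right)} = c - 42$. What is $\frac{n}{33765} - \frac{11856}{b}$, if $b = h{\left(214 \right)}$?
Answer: $- \frac{3821899902}{483965} \approx -7897.1$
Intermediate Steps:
$h{\left(c \right)} = - \frac{21}{2} + \frac{c}{4}$ ($h{\left(c \right)} = \frac{c - 42}{4} = \frac{-42 + c}{4} = - \frac{21}{2} + \frac{c}{4}$)
$b = 43$ ($b = - \frac{21}{2} + \frac{1}{4} \cdot 214 = - \frac{21}{2} + \frac{107}{2} = 43$)
$n = -257334462$ ($n = 20526 \left(-12537\right) = -257334462$)
$\frac{n}{33765} - \frac{11856}{b} = - \frac{257334462}{33765} - \frac{11856}{43} = \left(-257334462\right) \frac{1}{33765} - \frac{11856}{43} = - \frac{85778154}{11255} - \frac{11856}{43} = - \frac{3821899902}{483965}$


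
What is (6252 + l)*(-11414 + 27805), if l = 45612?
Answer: 850102824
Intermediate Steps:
(6252 + l)*(-11414 + 27805) = (6252 + 45612)*(-11414 + 27805) = 51864*16391 = 850102824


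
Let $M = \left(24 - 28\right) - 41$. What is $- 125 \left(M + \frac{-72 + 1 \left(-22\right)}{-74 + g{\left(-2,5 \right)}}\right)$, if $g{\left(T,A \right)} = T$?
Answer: $\frac{207875}{38} \approx 5470.4$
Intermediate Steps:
$M = -45$ ($M = -4 - 41 = -45$)
$- 125 \left(M + \frac{-72 + 1 \left(-22\right)}{-74 + g{\left(-2,5 \right)}}\right) = - 125 \left(-45 + \frac{-72 + 1 \left(-22\right)}{-74 - 2}\right) = - 125 \left(-45 + \frac{-72 - 22}{-76}\right) = - 125 \left(-45 - - \frac{47}{38}\right) = - 125 \left(-45 + \frac{47}{38}\right) = \left(-125\right) \left(- \frac{1663}{38}\right) = \frac{207875}{38}$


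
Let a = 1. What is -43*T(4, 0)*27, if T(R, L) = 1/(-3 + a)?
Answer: 1161/2 ≈ 580.50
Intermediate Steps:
T(R, L) = -1/2 (T(R, L) = 1/(-3 + 1) = 1/(-2) = -1/2)
-43*T(4, 0)*27 = -43*(-1/2)*27 = (43/2)*27 = 1161/2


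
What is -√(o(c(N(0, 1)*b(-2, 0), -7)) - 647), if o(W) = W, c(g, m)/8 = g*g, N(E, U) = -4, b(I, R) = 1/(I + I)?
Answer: -3*I*√71 ≈ -25.278*I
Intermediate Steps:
b(I, R) = 1/(2*I)
c(g, m) = 8*g² (c(g, m) = 8*(g*g) = 8*g²)
-√(o(c(N(0, 1)*b(-2, 0), -7)) - 647) = -√(8*(-2/(-2))² - 647) = -√(8*(-2*(-1)/2)² - 647) = -√(8*(-4*(-¼))² - 647) = -√(8*1² - 647) = -√(8*1 - 647) = -√(8 - 647) = -√(-639) = -3*I*√71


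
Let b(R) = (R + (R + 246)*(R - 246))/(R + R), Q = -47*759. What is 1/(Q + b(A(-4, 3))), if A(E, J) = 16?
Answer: -8/300445 ≈ -2.6627e-5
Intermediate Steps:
Q = -35673
b(R) = (R + (-246 + R)*(246 + R))/(2*R) (b(R) = (R + (246 + R)*(-246 + R))/((2*R)) = (R + (-246 + R)*(246 + R))*(1/(2*R)) = (R + (-246 + R)*(246 + R))/(2*R))
1/(Q + b(A(-4, 3))) = 1/(-35673 + (½)*(-60516 + 16*(1 + 16))/16) = 1/(-35673 + (½)*(1/16)*(-60516 + 16*17)) = 1/(-35673 + (½)*(1/16)*(-60516 + 272)) = 1/(-35673 + (½)*(1/16)*(-60244)) = 1/(-35673 - 15061/8) = 1/(-300445/8) = -8/300445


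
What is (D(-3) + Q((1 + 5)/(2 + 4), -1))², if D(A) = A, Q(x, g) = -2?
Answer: 25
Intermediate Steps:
(D(-3) + Q((1 + 5)/(2 + 4), -1))² = (-3 - 2)² = (-5)² = 25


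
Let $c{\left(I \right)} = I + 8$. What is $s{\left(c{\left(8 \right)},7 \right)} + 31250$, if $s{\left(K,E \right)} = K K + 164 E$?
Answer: $32654$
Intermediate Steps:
$c{\left(I \right)} = 8 + I$
$s{\left(K,E \right)} = K^{2} + 164 E$
$s{\left(c{\left(8 \right)},7 \right)} + 31250 = \left(\left(8 + 8\right)^{2} + 164 \cdot 7\right) + 31250 = \left(16^{2} + 1148\right) + 31250 = \left(256 + 1148\right) + 31250 = 1404 + 31250 = 32654$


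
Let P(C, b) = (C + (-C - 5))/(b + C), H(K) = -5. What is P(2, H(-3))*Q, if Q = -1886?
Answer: -9430/3 ≈ -3143.3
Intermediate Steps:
P(C, b) = -5/(C + b) (P(C, b) = (C + (-5 - C))/(C + b) = -5/(C + b))
P(2, H(-3))*Q = -5/(2 - 5)*(-1886) = -5/(-3)*(-1886) = -5*(-⅓)*(-1886) = (5/3)*(-1886) = -9430/3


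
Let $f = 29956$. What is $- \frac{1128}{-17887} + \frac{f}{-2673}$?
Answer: $- \frac{532807828}{47811951} \approx -11.144$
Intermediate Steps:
$- \frac{1128}{-17887} + \frac{f}{-2673} = - \frac{1128}{-17887} + \frac{29956}{-2673} = \left(-1128\right) \left(- \frac{1}{17887}\right) + 29956 \left(- \frac{1}{2673}\right) = \frac{1128}{17887} - \frac{29956}{2673} = - \frac{532807828}{47811951}$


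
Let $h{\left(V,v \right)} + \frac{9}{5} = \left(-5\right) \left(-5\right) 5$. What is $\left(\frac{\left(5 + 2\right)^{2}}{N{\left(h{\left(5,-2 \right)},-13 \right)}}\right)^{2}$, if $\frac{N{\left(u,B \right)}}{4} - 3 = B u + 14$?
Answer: $\frac{60025}{1004382864} \approx 5.9763 \cdot 10^{-5}$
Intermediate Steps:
$h{\left(V,v \right)} = \frac{616}{5}$ ($h{\left(V,v \right)} = - \frac{9}{5} + \left(-5\right) \left(-5\right) 5 = - \frac{9}{5} + 25 \cdot 5 = - \frac{9}{5} + 125 = \frac{616}{5}$)
$N{\left(u,B \right)} = 68 + 4 B u$ ($N{\left(u,B \right)} = 12 + 4 \left(B u + 14\right) = 12 + 4 \left(14 + B u\right) = 12 + \left(56 + 4 B u\right) = 68 + 4 B u$)
$\left(\frac{\left(5 + 2\right)^{2}}{N{\left(h{\left(5,-2 \right)},-13 \right)}}\right)^{2} = \left(\frac{\left(5 + 2\right)^{2}}{68 + 4 \left(-13\right) \frac{616}{5}}\right)^{2} = \left(\frac{7^{2}}{68 - \frac{32032}{5}}\right)^{2} = \left(\frac{49}{- \frac{31692}{5}}\right)^{2} = \left(49 \left(- \frac{5}{31692}\right)\right)^{2} = \left(- \frac{245}{31692}\right)^{2} = \frac{60025}{1004382864}$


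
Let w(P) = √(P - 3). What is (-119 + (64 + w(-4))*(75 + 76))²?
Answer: 90947418 + 2882590*I*√7 ≈ 9.0947e+7 + 7.6266e+6*I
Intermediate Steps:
w(P) = √(-3 + P)
(-119 + (64 + w(-4))*(75 + 76))² = (-119 + (64 + √(-3 - 4))*(75 + 76))² = (-119 + (64 + √(-7))*151)² = (-119 + (64 + I*√7)*151)² = (-119 + (9664 + 151*I*√7))² = (9545 + 151*I*√7)²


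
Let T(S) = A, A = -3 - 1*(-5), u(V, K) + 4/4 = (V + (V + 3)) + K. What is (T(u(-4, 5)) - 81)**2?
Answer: 6241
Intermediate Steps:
u(V, K) = 2 + K + 2*V (u(V, K) = -1 + ((V + (V + 3)) + K) = -1 + ((V + (3 + V)) + K) = -1 + ((3 + 2*V) + K) = -1 + (3 + K + 2*V) = 2 + K + 2*V)
A = 2 (A = -3 + 5 = 2)
T(S) = 2
(T(u(-4, 5)) - 81)**2 = (2 - 81)**2 = (-79)**2 = 6241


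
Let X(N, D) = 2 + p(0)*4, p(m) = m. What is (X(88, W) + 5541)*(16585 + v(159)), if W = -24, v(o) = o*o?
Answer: 232063238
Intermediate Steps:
v(o) = o**2
X(N, D) = 2 (X(N, D) = 2 + 0*4 = 2 + 0 = 2)
(X(88, W) + 5541)*(16585 + v(159)) = (2 + 5541)*(16585 + 159**2) = 5543*(16585 + 25281) = 5543*41866 = 232063238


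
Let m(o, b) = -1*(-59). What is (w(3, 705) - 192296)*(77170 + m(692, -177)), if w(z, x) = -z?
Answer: -14851059471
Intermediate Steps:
m(o, b) = 59
(w(3, 705) - 192296)*(77170 + m(692, -177)) = (-1*3 - 192296)*(77170 + 59) = (-3 - 192296)*77229 = -192299*77229 = -14851059471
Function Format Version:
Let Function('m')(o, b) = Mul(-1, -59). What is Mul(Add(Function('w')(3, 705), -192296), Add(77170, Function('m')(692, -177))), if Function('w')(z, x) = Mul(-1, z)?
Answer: -14851059471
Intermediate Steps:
Function('m')(o, b) = 59
Mul(Add(Function('w')(3, 705), -192296), Add(77170, Function('m')(692, -177))) = Mul(Add(Mul(-1, 3), -192296), Add(77170, 59)) = Mul(Add(-3, -192296), 77229) = Mul(-192299, 77229) = -14851059471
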